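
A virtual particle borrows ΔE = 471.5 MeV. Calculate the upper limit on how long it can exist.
6.980 × 10^-25 s

Using the energy-time uncertainty principle:
ΔEΔt ≥ ℏ/2

For a virtual particle borrowing energy ΔE, the maximum lifetime is:
Δt_max = ℏ/(2ΔE)

Converting energy:
ΔE = 471.5 MeV = 7.554e-11 J

Δt_max = (1.055e-34 J·s) / (2 × 7.554e-11 J)
Δt_max = 6.980e-25 s = 6.980 × 10^-25 s

Virtual particles with higher borrowed energy exist for shorter times.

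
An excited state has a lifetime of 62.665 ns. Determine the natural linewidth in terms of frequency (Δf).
1.270 MHz

Using the energy-time uncertainty principle and E = hf:
ΔEΔt ≥ ℏ/2
hΔf·Δt ≥ ℏ/2

The minimum frequency uncertainty is:
Δf = ℏ/(2hτ) = 1/(4πτ)
Δf = 1/(4π × 6.266e-08 s)
Δf = 1.270e+06 Hz = 1.270 MHz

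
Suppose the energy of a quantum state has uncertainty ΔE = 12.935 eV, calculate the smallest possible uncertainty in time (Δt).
25.443 as

Using the energy-time uncertainty principle:
ΔEΔt ≥ ℏ/2

The minimum uncertainty in time is:
Δt_min = ℏ/(2ΔE)
Δt_min = (1.055e-34 J·s) / (2 × 2.072e-18 J)
Δt_min = 2.544e-17 s = 25.443 as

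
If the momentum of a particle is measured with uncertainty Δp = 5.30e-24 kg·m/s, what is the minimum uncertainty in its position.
9.949 pm

Using the Heisenberg uncertainty principle:
ΔxΔp ≥ ℏ/2

The minimum uncertainty in position is:
Δx_min = ℏ/(2Δp)
Δx_min = (1.055e-34 J·s) / (2 × 5.300e-24 kg·m/s)
Δx_min = 9.949e-12 m = 9.949 pm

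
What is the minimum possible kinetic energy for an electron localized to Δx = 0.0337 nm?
8.387 eV

Localizing a particle requires giving it sufficient momentum uncertainty:

1. From uncertainty principle: Δp ≥ ℏ/(2Δx)
   Δp_min = (1.055e-34 J·s) / (2 × 3.370e-11 m)
   Δp_min = 1.565e-24 kg·m/s

2. This momentum uncertainty corresponds to kinetic energy:
   KE ≈ (Δp)²/(2m) = (1.565e-24)²/(2 × 9.109e-31 kg)
   KE = 1.344e-18 J = 8.387 eV

Tighter localization requires more energy.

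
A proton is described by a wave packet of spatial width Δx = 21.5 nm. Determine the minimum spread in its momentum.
2.452 × 10^-27 kg·m/s

For a wave packet, the spatial width Δx and momentum spread Δp are related by the uncertainty principle:
ΔxΔp ≥ ℏ/2

The minimum momentum spread is:
Δp_min = ℏ/(2Δx)
Δp_min = (1.055e-34 J·s) / (2 × 2.150e-08 m)
Δp_min = 2.452e-27 kg·m/s

A wave packet cannot have both a well-defined position and well-defined momentum.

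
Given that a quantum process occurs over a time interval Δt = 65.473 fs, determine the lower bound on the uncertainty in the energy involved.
5.027 meV

Using the energy-time uncertainty principle:
ΔEΔt ≥ ℏ/2

The minimum uncertainty in energy is:
ΔE_min = ℏ/(2Δt)
ΔE_min = (1.055e-34 J·s) / (2 × 6.547e-14 s)
ΔE_min = 8.053e-22 J = 5.027 meV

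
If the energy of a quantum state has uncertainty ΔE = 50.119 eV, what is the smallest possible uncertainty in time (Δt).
6.566 as

Using the energy-time uncertainty principle:
ΔEΔt ≥ ℏ/2

The minimum uncertainty in time is:
Δt_min = ℏ/(2ΔE)
Δt_min = (1.055e-34 J·s) / (2 × 8.030e-18 J)
Δt_min = 6.566e-18 s = 6.566 as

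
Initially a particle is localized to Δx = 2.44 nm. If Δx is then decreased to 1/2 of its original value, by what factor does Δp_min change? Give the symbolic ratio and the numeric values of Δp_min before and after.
Original Δp_min = 2.161 × 10^-26 kg·m/s; new Δp'_min = 4.322 × 10^-26 kg·m/s; ratio Δp'_min/Δp_min = 2.

From the uncertainty principle ΔxΔp ≥ ℏ/2, the minimum momentum uncertainty is Δp_min = ℏ/(2Δx).

Original (Δx = 2.44 nm = 2.440e-09 m):
Δp_min = (1.055e-34 J·s)/(2 × 2.440e-09 m) = 2.161e-26 kg·m/s

When Δx → (1/2)Δx:
Δp'_min = ℏ/(2 × (1/2)Δx) = 2 × ℏ/(2Δx) = 2 × Δp_min
Δp'_min = 2 × 2.161e-26 kg·m/s = 4.322e-26 kg·m/s

Since Δp_min ∝ 1/Δx, when Δx is decreased to 1/2 of its original value, Δp_min increases to 2 times its original value.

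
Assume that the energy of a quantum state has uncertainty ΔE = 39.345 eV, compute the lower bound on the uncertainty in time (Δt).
8.365 as

Using the energy-time uncertainty principle:
ΔEΔt ≥ ℏ/2

The minimum uncertainty in time is:
Δt_min = ℏ/(2ΔE)
Δt_min = (1.055e-34 J·s) / (2 × 6.304e-18 J)
Δt_min = 8.365e-18 s = 8.365 as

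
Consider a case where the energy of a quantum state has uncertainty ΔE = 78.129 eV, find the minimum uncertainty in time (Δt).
4.212 as

Using the energy-time uncertainty principle:
ΔEΔt ≥ ℏ/2

The minimum uncertainty in time is:
Δt_min = ℏ/(2ΔE)
Δt_min = (1.055e-34 J·s) / (2 × 1.252e-17 J)
Δt_min = 4.212e-18 s = 4.212 as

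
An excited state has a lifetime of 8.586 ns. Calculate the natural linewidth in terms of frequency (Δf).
9.268 MHz

Using the energy-time uncertainty principle and E = hf:
ΔEΔt ≥ ℏ/2
hΔf·Δt ≥ ℏ/2

The minimum frequency uncertainty is:
Δf = ℏ/(2hτ) = 1/(4πτ)
Δf = 1/(4π × 8.586e-09 s)
Δf = 9.268e+06 Hz = 9.268 MHz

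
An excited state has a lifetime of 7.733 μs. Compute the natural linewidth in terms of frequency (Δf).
10.291 kHz

Using the energy-time uncertainty principle and E = hf:
ΔEΔt ≥ ℏ/2
hΔf·Δt ≥ ℏ/2

The minimum frequency uncertainty is:
Δf = ℏ/(2hτ) = 1/(4πτ)
Δf = 1/(4π × 7.733e-06 s)
Δf = 1.029e+04 Hz = 10.291 kHz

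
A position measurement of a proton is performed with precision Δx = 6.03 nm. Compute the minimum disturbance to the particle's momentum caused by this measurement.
8.744 × 10^-27 kg·m/s

The uncertainty principle implies that measuring position disturbs momentum:
ΔxΔp ≥ ℏ/2

When we measure position with precision Δx, we necessarily introduce a momentum uncertainty:
Δp ≥ ℏ/(2Δx)
Δp_min = (1.055e-34 J·s) / (2 × 6.030e-09 m)
Δp_min = 8.744e-27 kg·m/s

The more precisely we measure position, the greater the momentum disturbance.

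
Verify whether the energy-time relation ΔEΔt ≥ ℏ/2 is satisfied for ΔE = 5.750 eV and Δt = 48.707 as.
No, it violates the uncertainty relation.

Calculate the product ΔEΔt:
ΔE = 5.750 eV = 9.213e-19 J
ΔEΔt = (9.213e-19 J) × (4.871e-17 s)
ΔEΔt = 4.487e-35 J·s

Compare to the minimum allowed value ℏ/2:
ℏ/2 = 5.273e-35 J·s

Since ΔEΔt = 4.487e-35 J·s < 5.273e-35 J·s = ℏ/2,
this violates the uncertainty relation.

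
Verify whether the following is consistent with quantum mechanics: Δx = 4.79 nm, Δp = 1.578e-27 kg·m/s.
No, it violates the uncertainty principle (impossible measurement).

Calculate the product ΔxΔp:
ΔxΔp = (4.790e-09 m) × (1.578e-27 kg·m/s)
ΔxΔp = 7.559e-36 J·s

Compare to the minimum allowed value ℏ/2:
ℏ/2 = 5.273e-35 J·s

Since ΔxΔp = 7.559e-36 J·s < 5.273e-35 J·s = ℏ/2,
the measurement violates the uncertainty principle.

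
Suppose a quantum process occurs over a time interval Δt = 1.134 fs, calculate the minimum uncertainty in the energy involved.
290.217 meV

Using the energy-time uncertainty principle:
ΔEΔt ≥ ℏ/2

The minimum uncertainty in energy is:
ΔE_min = ℏ/(2Δt)
ΔE_min = (1.055e-34 J·s) / (2 × 1.134e-15 s)
ΔE_min = 4.650e-20 J = 290.217 meV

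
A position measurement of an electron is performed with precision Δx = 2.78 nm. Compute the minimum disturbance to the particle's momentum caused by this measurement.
1.897 × 10^-26 kg·m/s

The uncertainty principle implies that measuring position disturbs momentum:
ΔxΔp ≥ ℏ/2

When we measure position with precision Δx, we necessarily introduce a momentum uncertainty:
Δp ≥ ℏ/(2Δx)
Δp_min = (1.055e-34 J·s) / (2 × 2.780e-09 m)
Δp_min = 1.897e-26 kg·m/s

The more precisely we measure position, the greater the momentum disturbance.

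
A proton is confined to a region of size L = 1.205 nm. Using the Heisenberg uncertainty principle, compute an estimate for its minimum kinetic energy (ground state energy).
3.573 μeV

Using the uncertainty principle to estimate ground state energy:

1. The position uncertainty is approximately the confinement size:
   Δx ≈ L = 1.205e-09 m

2. From ΔxΔp ≥ ℏ/2, the minimum momentum uncertainty is:
   Δp ≈ ℏ/(2L) = 4.376e-26 kg·m/s

3. The kinetic energy is approximately:
   KE ≈ (Δp)²/(2m) = (4.376e-26)²/(2 × 1.673e-27 kg)
   KE ≈ 5.724e-25 J = 3.573 μeV

This is an order-of-magnitude estimate of the ground state energy.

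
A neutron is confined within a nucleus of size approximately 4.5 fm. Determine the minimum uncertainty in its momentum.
1.172 × 10^-20 kg·m/s

Using the Heisenberg uncertainty principle:
ΔxΔp ≥ ℏ/2

With Δx ≈ L = 4.500e-15 m (the confinement size):
Δp_min = ℏ/(2Δx)
Δp_min = (1.055e-34 J·s) / (2 × 4.500e-15 m)
Δp_min = 1.172e-20 kg·m/s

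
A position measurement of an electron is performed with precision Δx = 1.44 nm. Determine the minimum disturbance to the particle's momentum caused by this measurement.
3.662 × 10^-26 kg·m/s

The uncertainty principle implies that measuring position disturbs momentum:
ΔxΔp ≥ ℏ/2

When we measure position with precision Δx, we necessarily introduce a momentum uncertainty:
Δp ≥ ℏ/(2Δx)
Δp_min = (1.055e-34 J·s) / (2 × 1.440e-09 m)
Δp_min = 3.662e-26 kg·m/s

The more precisely we measure position, the greater the momentum disturbance.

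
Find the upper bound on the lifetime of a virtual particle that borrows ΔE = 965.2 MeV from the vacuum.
3.410 × 10^-25 s

Using the energy-time uncertainty principle:
ΔEΔt ≥ ℏ/2

For a virtual particle borrowing energy ΔE, the maximum lifetime is:
Δt_max = ℏ/(2ΔE)

Converting energy:
ΔE = 965.2 MeV = 1.546e-10 J

Δt_max = (1.055e-34 J·s) / (2 × 1.546e-10 J)
Δt_max = 3.410e-25 s = 3.410 × 10^-25 s

Virtual particles with higher borrowed energy exist for shorter times.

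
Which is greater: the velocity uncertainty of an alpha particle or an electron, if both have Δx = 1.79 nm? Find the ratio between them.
The electron has the larger minimum velocity uncertainty, by a ratio of 7294.3.

For both particles, Δp_min = ℏ/(2Δx) = 2.946e-26 kg·m/s (same for both).

The velocity uncertainty is Δv = Δp/m:
- alpha particle: Δv = 2.946e-26 / 6.645e-27 = 4.433e+00 m/s = 4.433 m/s
- electron: Δv = 2.946e-26 / 9.109e-31 = 3.234e+04 m/s = 32.337 km/s

Ratio: 3.234e+04 / 4.433e+00 = 7294.3

The lighter particle has larger velocity uncertainty because Δv ∝ 1/m.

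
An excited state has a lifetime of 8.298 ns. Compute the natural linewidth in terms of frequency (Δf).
9.590 MHz

Using the energy-time uncertainty principle and E = hf:
ΔEΔt ≥ ℏ/2
hΔf·Δt ≥ ℏ/2

The minimum frequency uncertainty is:
Δf = ℏ/(2hτ) = 1/(4πτ)
Δf = 1/(4π × 8.298e-09 s)
Δf = 9.590e+06 Hz = 9.590 MHz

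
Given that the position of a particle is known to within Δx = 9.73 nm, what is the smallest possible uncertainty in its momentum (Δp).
5.419 × 10^-27 kg·m/s

Using the Heisenberg uncertainty principle:
ΔxΔp ≥ ℏ/2

The minimum uncertainty in momentum is:
Δp_min = ℏ/(2Δx)
Δp_min = (1.055e-34 J·s) / (2 × 9.730e-09 m)
Δp_min = 5.419e-27 kg·m/s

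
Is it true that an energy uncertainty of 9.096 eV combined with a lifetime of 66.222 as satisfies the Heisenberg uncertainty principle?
Yes, it satisfies the uncertainty relation.

Calculate the product ΔEΔt:
ΔE = 9.096 eV = 1.457e-18 J
ΔEΔt = (1.457e-18 J) × (6.622e-17 s)
ΔEΔt = 9.651e-35 J·s

Compare to the minimum allowed value ℏ/2:
ℏ/2 = 5.273e-35 J·s

Since ΔEΔt = 9.651e-35 J·s ≥ 5.273e-35 J·s = ℏ/2,
this satisfies the uncertainty relation.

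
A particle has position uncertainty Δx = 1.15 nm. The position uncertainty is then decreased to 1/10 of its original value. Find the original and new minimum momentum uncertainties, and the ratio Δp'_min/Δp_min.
Original Δp_min = 4.585 × 10^-26 kg·m/s; new Δp'_min = 4.585 × 10^-25 kg·m/s; ratio Δp'_min/Δp_min = 10.

From the uncertainty principle ΔxΔp ≥ ℏ/2, the minimum momentum uncertainty is Δp_min = ℏ/(2Δx).

Original (Δx = 1.15 nm = 1.150e-09 m):
Δp_min = (1.055e-34 J·s)/(2 × 1.150e-09 m) = 4.585e-26 kg·m/s

When Δx → (1/10)Δx:
Δp'_min = ℏ/(2 × (1/10)Δx) = 10 × ℏ/(2Δx) = 10 × Δp_min
Δp'_min = 10 × 4.585e-26 kg·m/s = 4.585e-25 kg·m/s

Since Δp_min ∝ 1/Δx, when Δx is decreased to 1/10 of its original value, Δp_min increases to 10 times its original value.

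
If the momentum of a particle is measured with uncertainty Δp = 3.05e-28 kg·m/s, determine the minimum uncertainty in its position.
172.881 nm

Using the Heisenberg uncertainty principle:
ΔxΔp ≥ ℏ/2

The minimum uncertainty in position is:
Δx_min = ℏ/(2Δp)
Δx_min = (1.055e-34 J·s) / (2 × 3.050e-28 kg·m/s)
Δx_min = 1.729e-07 m = 172.881 nm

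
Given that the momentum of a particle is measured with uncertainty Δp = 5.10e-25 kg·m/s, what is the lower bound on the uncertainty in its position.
103.389 pm

Using the Heisenberg uncertainty principle:
ΔxΔp ≥ ℏ/2

The minimum uncertainty in position is:
Δx_min = ℏ/(2Δp)
Δx_min = (1.055e-34 J·s) / (2 × 5.100e-25 kg·m/s)
Δx_min = 1.034e-10 m = 103.389 pm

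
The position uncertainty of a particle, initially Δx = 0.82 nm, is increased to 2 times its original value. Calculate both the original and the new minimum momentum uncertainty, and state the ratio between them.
Original Δp_min = 6.430 × 10^-26 kg·m/s; new Δp'_min = 3.215 × 10^-26 kg·m/s; ratio Δp'_min/Δp_min = 1/2.

From the uncertainty principle ΔxΔp ≥ ℏ/2, the minimum momentum uncertainty is Δp_min = ℏ/(2Δx).

Original (Δx = 0.82 nm = 8.200e-10 m):
Δp_min = (1.055e-34 J·s)/(2 × 8.200e-10 m) = 6.430e-26 kg·m/s

When Δx → 2Δx:
Δp'_min = ℏ/(2 × 2Δx) = (1/2) × ℏ/(2Δx) = (1/2) × Δp_min
Δp'_min = 1/2 × 6.430e-26 kg·m/s = 3.215e-26 kg·m/s

Since Δp_min ∝ 1/Δx, when Δx is increased to 2 times its original value, Δp_min decreases to 1/2 of its original value.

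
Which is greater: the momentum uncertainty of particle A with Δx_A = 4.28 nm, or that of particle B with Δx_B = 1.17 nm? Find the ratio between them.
Particle B has the larger minimum momentum uncertainty, by a factor of 3.66.

For each particle, the minimum momentum uncertainty is Δp_min = ℏ/(2Δx):

Particle A: Δp_A = ℏ/(2×4.280e-09 m) = 1.232e-26 kg·m/s
Particle B: Δp_B = ℏ/(2×1.170e-09 m) = 4.507e-26 kg·m/s

Ratio: Δp_B/Δp_A = 3.66

Since Δp_min ∝ 1/Δx, the particle with smaller position uncertainty (B) has larger momentum uncertainty.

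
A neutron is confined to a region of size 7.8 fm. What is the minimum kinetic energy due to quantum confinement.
85.146 keV

Using the uncertainty principle:

1. Position uncertainty: Δx ≈ 7.800e-15 m
2. Minimum momentum uncertainty: Δp = ℏ/(2Δx) = 6.760e-21 kg·m/s
3. Minimum kinetic energy:
   KE = (Δp)²/(2m) = (6.760e-21)²/(2 × 1.675e-27 kg)
   KE = 1.364e-14 J = 85.146 keV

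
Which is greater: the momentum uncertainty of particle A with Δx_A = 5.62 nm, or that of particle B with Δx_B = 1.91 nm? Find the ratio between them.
Particle B has the larger minimum momentum uncertainty, by a factor of 2.94.

For each particle, the minimum momentum uncertainty is Δp_min = ℏ/(2Δx):

Particle A: Δp_A = ℏ/(2×5.620e-09 m) = 9.382e-27 kg·m/s
Particle B: Δp_B = ℏ/(2×1.910e-09 m) = 2.761e-26 kg·m/s

Ratio: Δp_B/Δp_A = 2.94

Since Δp_min ∝ 1/Δx, the particle with smaller position uncertainty (B) has larger momentum uncertainty.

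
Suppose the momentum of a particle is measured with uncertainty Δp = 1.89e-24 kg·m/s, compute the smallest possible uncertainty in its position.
27.899 pm

Using the Heisenberg uncertainty principle:
ΔxΔp ≥ ℏ/2

The minimum uncertainty in position is:
Δx_min = ℏ/(2Δp)
Δx_min = (1.055e-34 J·s) / (2 × 1.890e-24 kg·m/s)
Δx_min = 2.790e-11 m = 27.899 pm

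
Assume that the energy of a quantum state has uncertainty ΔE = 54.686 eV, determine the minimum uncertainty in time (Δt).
6.018 as

Using the energy-time uncertainty principle:
ΔEΔt ≥ ℏ/2

The minimum uncertainty in time is:
Δt_min = ℏ/(2ΔE)
Δt_min = (1.055e-34 J·s) / (2 × 8.762e-18 J)
Δt_min = 6.018e-18 s = 6.018 as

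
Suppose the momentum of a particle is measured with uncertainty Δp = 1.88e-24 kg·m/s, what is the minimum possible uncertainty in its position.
28.047 pm

Using the Heisenberg uncertainty principle:
ΔxΔp ≥ ℏ/2

The minimum uncertainty in position is:
Δx_min = ℏ/(2Δp)
Δx_min = (1.055e-34 J·s) / (2 × 1.880e-24 kg·m/s)
Δx_min = 2.805e-11 m = 28.047 pm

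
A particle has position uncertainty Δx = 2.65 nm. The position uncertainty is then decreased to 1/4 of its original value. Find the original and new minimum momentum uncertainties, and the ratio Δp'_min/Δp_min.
Original Δp_min = 1.990 × 10^-26 kg·m/s; new Δp'_min = 7.959 × 10^-26 kg·m/s; ratio Δp'_min/Δp_min = 4.

From the uncertainty principle ΔxΔp ≥ ℏ/2, the minimum momentum uncertainty is Δp_min = ℏ/(2Δx).

Original (Δx = 2.65 nm = 2.650e-09 m):
Δp_min = (1.055e-34 J·s)/(2 × 2.650e-09 m) = 1.990e-26 kg·m/s

When Δx → (1/4)Δx:
Δp'_min = ℏ/(2 × (1/4)Δx) = 4 × ℏ/(2Δx) = 4 × Δp_min
Δp'_min = 4 × 1.990e-26 kg·m/s = 7.959e-26 kg·m/s

Since Δp_min ∝ 1/Δx, when Δx is decreased to 1/4 of its original value, Δp_min increases to 4 times its original value.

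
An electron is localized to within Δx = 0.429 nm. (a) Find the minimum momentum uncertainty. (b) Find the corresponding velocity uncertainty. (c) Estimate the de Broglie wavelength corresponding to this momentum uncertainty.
(a) Δp_min = 1.229 × 10^-25 kg·m/s
(b) Δv_min = 134.927 km/s
(c) λ_dB = 5.391 nm

Step-by-step:

(a) From the uncertainty principle:
Δp_min = ℏ/(2Δx) = (1.055e-34 J·s)/(2 × 4.290e-10 m) = 1.229e-25 kg·m/s

(b) The velocity uncertainty:
Δv = Δp/m = (1.229e-25 kg·m/s)/(9.109e-31 kg) = 1.349e+05 m/s = 134.927 km/s

(c) The de Broglie wavelength for this momentum:
λ = h/p = (6.626e-34 J·s)/(1.229e-25 kg·m/s) = 5.391e-09 m = 5.391 nm

Note: The de Broglie wavelength is comparable to the localization size, as expected from wave-particle duality.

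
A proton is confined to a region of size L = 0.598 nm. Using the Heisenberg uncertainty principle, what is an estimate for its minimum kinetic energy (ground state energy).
14.506 μeV

Using the uncertainty principle to estimate ground state energy:

1. The position uncertainty is approximately the confinement size:
   Δx ≈ L = 5.980e-10 m

2. From ΔxΔp ≥ ℏ/2, the minimum momentum uncertainty is:
   Δp ≈ ℏ/(2L) = 8.817e-26 kg·m/s

3. The kinetic energy is approximately:
   KE ≈ (Δp)²/(2m) = (8.817e-26)²/(2 × 1.673e-27 kg)
   KE ≈ 2.324e-24 J = 14.506 μeV

This is an order-of-magnitude estimate of the ground state energy.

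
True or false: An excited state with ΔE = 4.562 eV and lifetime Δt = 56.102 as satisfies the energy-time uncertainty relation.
No, it violates the uncertainty relation.

Calculate the product ΔEΔt:
ΔE = 4.562 eV = 7.309e-19 J
ΔEΔt = (7.309e-19 J) × (5.610e-17 s)
ΔEΔt = 4.101e-35 J·s

Compare to the minimum allowed value ℏ/2:
ℏ/2 = 5.273e-35 J·s

Since ΔEΔt = 4.101e-35 J·s < 5.273e-35 J·s = ℏ/2,
this violates the uncertainty relation.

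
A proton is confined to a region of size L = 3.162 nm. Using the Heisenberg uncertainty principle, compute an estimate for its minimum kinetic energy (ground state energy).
518.836 neV

Using the uncertainty principle to estimate ground state energy:

1. The position uncertainty is approximately the confinement size:
   Δx ≈ L = 3.162e-09 m

2. From ΔxΔp ≥ ℏ/2, the minimum momentum uncertainty is:
   Δp ≈ ℏ/(2L) = 1.668e-26 kg·m/s

3. The kinetic energy is approximately:
   KE ≈ (Δp)²/(2m) = (1.668e-26)²/(2 × 1.673e-27 kg)
   KE ≈ 8.313e-26 J = 518.836 neV

This is an order-of-magnitude estimate of the ground state energy.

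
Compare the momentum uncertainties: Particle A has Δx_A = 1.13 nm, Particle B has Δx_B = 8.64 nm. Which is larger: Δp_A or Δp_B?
Particle A has the larger minimum momentum uncertainty, by a factor of 7.65.

For each particle, the minimum momentum uncertainty is Δp_min = ℏ/(2Δx):

Particle A: Δp_A = ℏ/(2×1.130e-09 m) = 4.666e-26 kg·m/s
Particle B: Δp_B = ℏ/(2×8.640e-09 m) = 6.103e-27 kg·m/s

Ratio: Δp_A/Δp_B = 7.65

Since Δp_min ∝ 1/Δx, the particle with smaller position uncertainty (A) has larger momentum uncertainty.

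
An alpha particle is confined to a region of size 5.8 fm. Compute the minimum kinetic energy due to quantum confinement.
38.817 keV

Using the uncertainty principle:

1. Position uncertainty: Δx ≈ 5.800e-15 m
2. Minimum momentum uncertainty: Δp = ℏ/(2Δx) = 9.091e-21 kg·m/s
3. Minimum kinetic energy:
   KE = (Δp)²/(2m) = (9.091e-21)²/(2 × 6.645e-27 kg)
   KE = 6.219e-15 J = 38.817 keV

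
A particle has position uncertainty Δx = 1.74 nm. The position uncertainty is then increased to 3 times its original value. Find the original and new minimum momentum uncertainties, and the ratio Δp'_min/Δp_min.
Original Δp_min = 3.030 × 10^-26 kg·m/s; new Δp'_min = 1.010 × 10^-26 kg·m/s; ratio Δp'_min/Δp_min = 1/3.

From the uncertainty principle ΔxΔp ≥ ℏ/2, the minimum momentum uncertainty is Δp_min = ℏ/(2Δx).

Original (Δx = 1.74 nm = 1.740e-09 m):
Δp_min = (1.055e-34 J·s)/(2 × 1.740e-09 m) = 3.030e-26 kg·m/s

When Δx → 3Δx:
Δp'_min = ℏ/(2 × 3Δx) = (1/3) × ℏ/(2Δx) = (1/3) × Δp_min
Δp'_min = 1/3 × 3.030e-26 kg·m/s = 1.010e-26 kg·m/s

Since Δp_min ∝ 1/Δx, when Δx is increased to 3 times its original value, Δp_min decreases to 1/3 of its original value.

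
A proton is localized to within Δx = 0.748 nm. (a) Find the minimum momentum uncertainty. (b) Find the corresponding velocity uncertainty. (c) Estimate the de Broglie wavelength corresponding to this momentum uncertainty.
(a) Δp_min = 7.049 × 10^-26 kg·m/s
(b) Δv_min = 42.145 m/s
(c) λ_dB = 9.400 nm

Step-by-step:

(a) From the uncertainty principle:
Δp_min = ℏ/(2Δx) = (1.055e-34 J·s)/(2 × 7.480e-10 m) = 7.049e-26 kg·m/s

(b) The velocity uncertainty:
Δv = Δp/m = (7.049e-26 kg·m/s)/(1.673e-27 kg) = 4.215e+01 m/s = 42.145 m/s

(c) The de Broglie wavelength for this momentum:
λ = h/p = (6.626e-34 J·s)/(7.049e-26 kg·m/s) = 9.400e-09 m = 9.400 nm

Note: The de Broglie wavelength is comparable to the localization size, as expected from wave-particle duality.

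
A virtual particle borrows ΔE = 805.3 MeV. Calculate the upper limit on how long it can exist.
4.087 × 10^-25 s

Using the energy-time uncertainty principle:
ΔEΔt ≥ ℏ/2

For a virtual particle borrowing energy ΔE, the maximum lifetime is:
Δt_max = ℏ/(2ΔE)

Converting energy:
ΔE = 805.3 MeV = 1.290e-10 J

Δt_max = (1.055e-34 J·s) / (2 × 1.290e-10 J)
Δt_max = 4.087e-25 s = 4.087 × 10^-25 s

Virtual particles with higher borrowed energy exist for shorter times.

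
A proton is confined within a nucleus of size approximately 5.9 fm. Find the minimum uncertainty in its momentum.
8.937 × 10^-21 kg·m/s

Using the Heisenberg uncertainty principle:
ΔxΔp ≥ ℏ/2

With Δx ≈ L = 5.900e-15 m (the confinement size):
Δp_min = ℏ/(2Δx)
Δp_min = (1.055e-34 J·s) / (2 × 5.900e-15 m)
Δp_min = 8.937e-21 kg·m/s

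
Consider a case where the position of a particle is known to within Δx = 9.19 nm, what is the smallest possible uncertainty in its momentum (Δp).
5.738 × 10^-27 kg·m/s

Using the Heisenberg uncertainty principle:
ΔxΔp ≥ ℏ/2

The minimum uncertainty in momentum is:
Δp_min = ℏ/(2Δx)
Δp_min = (1.055e-34 J·s) / (2 × 9.190e-09 m)
Δp_min = 5.738e-27 kg·m/s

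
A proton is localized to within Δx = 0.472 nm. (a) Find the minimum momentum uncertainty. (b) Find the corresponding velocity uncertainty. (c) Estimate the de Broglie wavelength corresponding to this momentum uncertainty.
(a) Δp_min = 1.117 × 10^-25 kg·m/s
(b) Δv_min = 66.789 m/s
(c) λ_dB = 5.931 nm

Step-by-step:

(a) From the uncertainty principle:
Δp_min = ℏ/(2Δx) = (1.055e-34 J·s)/(2 × 4.720e-10 m) = 1.117e-25 kg·m/s

(b) The velocity uncertainty:
Δv = Δp/m = (1.117e-25 kg·m/s)/(1.673e-27 kg) = 6.679e+01 m/s = 66.789 m/s

(c) The de Broglie wavelength for this momentum:
λ = h/p = (6.626e-34 J·s)/(1.117e-25 kg·m/s) = 5.931e-09 m = 5.931 nm

Note: The de Broglie wavelength is comparable to the localization size, as expected from wave-particle duality.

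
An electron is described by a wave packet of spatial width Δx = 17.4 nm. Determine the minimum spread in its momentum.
3.030 × 10^-27 kg·m/s

For a wave packet, the spatial width Δx and momentum spread Δp are related by the uncertainty principle:
ΔxΔp ≥ ℏ/2

The minimum momentum spread is:
Δp_min = ℏ/(2Δx)
Δp_min = (1.055e-34 J·s) / (2 × 1.740e-08 m)
Δp_min = 3.030e-27 kg·m/s

A wave packet cannot have both a well-defined position and well-defined momentum.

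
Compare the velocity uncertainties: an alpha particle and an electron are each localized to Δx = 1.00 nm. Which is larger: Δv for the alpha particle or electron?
The electron has the larger minimum velocity uncertainty, by a ratio of 7294.3.

For both particles, Δp_min = ℏ/(2Δx) = 5.273e-26 kg·m/s (same for both).

The velocity uncertainty is Δv = Δp/m:
- alpha particle: Δv = 5.273e-26 / 6.645e-27 = 7.935e+00 m/s = 7.935 m/s
- electron: Δv = 5.273e-26 / 9.109e-31 = 5.788e+04 m/s = 57.884 km/s

Ratio: 5.788e+04 / 7.935e+00 = 7294.3

The lighter particle has larger velocity uncertainty because Δv ∝ 1/m.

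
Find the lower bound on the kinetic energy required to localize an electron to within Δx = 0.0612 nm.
2.543 eV

Localizing a particle requires giving it sufficient momentum uncertainty:

1. From uncertainty principle: Δp ≥ ℏ/(2Δx)
   Δp_min = (1.055e-34 J·s) / (2 × 6.120e-11 m)
   Δp_min = 8.616e-25 kg·m/s

2. This momentum uncertainty corresponds to kinetic energy:
   KE ≈ (Δp)²/(2m) = (8.616e-25)²/(2 × 9.109e-31 kg)
   KE = 4.074e-19 J = 2.543 eV

Tighter localization requires more energy.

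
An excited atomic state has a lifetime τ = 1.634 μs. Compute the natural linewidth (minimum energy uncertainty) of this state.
201.411 peV

Using the energy-time uncertainty principle:
ΔEΔt ≥ ℏ/2

The lifetime τ represents the time uncertainty Δt.
The natural linewidth (minimum energy uncertainty) is:

ΔE = ℏ/(2τ)
ΔE = (1.055e-34 J·s) / (2 × 1.634e-06 s)
ΔE = 3.227e-29 J = 201.411 peV

This natural linewidth limits the precision of spectroscopic measurements.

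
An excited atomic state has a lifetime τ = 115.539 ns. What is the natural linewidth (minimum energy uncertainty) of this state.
2.848 neV

Using the energy-time uncertainty principle:
ΔEΔt ≥ ℏ/2

The lifetime τ represents the time uncertainty Δt.
The natural linewidth (minimum energy uncertainty) is:

ΔE = ℏ/(2τ)
ΔE = (1.055e-34 J·s) / (2 × 1.155e-07 s)
ΔE = 4.564e-28 J = 2.848 neV

This natural linewidth limits the precision of spectroscopic measurements.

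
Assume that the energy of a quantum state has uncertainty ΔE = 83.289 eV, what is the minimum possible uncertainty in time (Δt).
3.951 as

Using the energy-time uncertainty principle:
ΔEΔt ≥ ℏ/2

The minimum uncertainty in time is:
Δt_min = ℏ/(2ΔE)
Δt_min = (1.055e-34 J·s) / (2 × 1.334e-17 J)
Δt_min = 3.951e-18 s = 3.951 as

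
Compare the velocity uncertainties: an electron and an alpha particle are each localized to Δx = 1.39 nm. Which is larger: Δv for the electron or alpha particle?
The electron has the larger minimum velocity uncertainty, by a ratio of 7294.3.

For both particles, Δp_min = ℏ/(2Δx) = 3.793e-26 kg·m/s (same for both).

The velocity uncertainty is Δv = Δp/m:
- electron: Δv = 3.793e-26 / 9.109e-31 = 4.164e+04 m/s = 41.643 km/s
- alpha particle: Δv = 3.793e-26 / 6.645e-27 = 5.709e+00 m/s = 5.709 m/s

Ratio: 4.164e+04 / 5.709e+00 = 7294.3

The lighter particle has larger velocity uncertainty because Δv ∝ 1/m.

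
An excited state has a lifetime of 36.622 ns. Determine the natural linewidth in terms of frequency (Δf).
2.173 MHz

Using the energy-time uncertainty principle and E = hf:
ΔEΔt ≥ ℏ/2
hΔf·Δt ≥ ℏ/2

The minimum frequency uncertainty is:
Δf = ℏ/(2hτ) = 1/(4πτ)
Δf = 1/(4π × 3.662e-08 s)
Δf = 2.173e+06 Hz = 2.173 MHz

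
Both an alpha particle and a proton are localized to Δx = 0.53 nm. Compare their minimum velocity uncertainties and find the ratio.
The proton has the larger minimum velocity uncertainty, by a ratio of 4.0.

For both particles, Δp_min = ℏ/(2Δx) = 9.949e-26 kg·m/s (same for both).

The velocity uncertainty is Δv = Δp/m:
- alpha particle: Δv = 9.949e-26 / 6.645e-27 = 1.497e+01 m/s = 14.973 m/s
- proton: Δv = 9.949e-26 / 1.673e-27 = 5.948e+01 m/s = 59.480 m/s

Ratio: 5.948e+01 / 1.497e+01 = 4.0

The lighter particle has larger velocity uncertainty because Δv ∝ 1/m.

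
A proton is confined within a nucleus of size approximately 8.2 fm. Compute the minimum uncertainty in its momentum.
6.430 × 10^-21 kg·m/s

Using the Heisenberg uncertainty principle:
ΔxΔp ≥ ℏ/2

With Δx ≈ L = 8.200e-15 m (the confinement size):
Δp_min = ℏ/(2Δx)
Δp_min = (1.055e-34 J·s) / (2 × 8.200e-15 m)
Δp_min = 6.430e-21 kg·m/s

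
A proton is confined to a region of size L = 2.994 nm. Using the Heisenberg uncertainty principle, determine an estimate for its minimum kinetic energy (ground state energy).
578.696 neV

Using the uncertainty principle to estimate ground state energy:

1. The position uncertainty is approximately the confinement size:
   Δx ≈ L = 2.994e-09 m

2. From ΔxΔp ≥ ℏ/2, the minimum momentum uncertainty is:
   Δp ≈ ℏ/(2L) = 1.761e-26 kg·m/s

3. The kinetic energy is approximately:
   KE ≈ (Δp)²/(2m) = (1.761e-26)²/(2 × 1.673e-27 kg)
   KE ≈ 9.272e-26 J = 578.696 neV

This is an order-of-magnitude estimate of the ground state energy.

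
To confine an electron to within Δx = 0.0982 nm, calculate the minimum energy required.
987.734 meV

Localizing a particle requires giving it sufficient momentum uncertainty:

1. From uncertainty principle: Δp ≥ ℏ/(2Δx)
   Δp_min = (1.055e-34 J·s) / (2 × 9.820e-11 m)
   Δp_min = 5.370e-25 kg·m/s

2. This momentum uncertainty corresponds to kinetic energy:
   KE ≈ (Δp)²/(2m) = (5.370e-25)²/(2 × 9.109e-31 kg)
   KE = 1.583e-19 J = 987.734 meV

Tighter localization requires more energy.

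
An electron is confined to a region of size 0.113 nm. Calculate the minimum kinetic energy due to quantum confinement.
745.944 meV

Using the uncertainty principle:

1. Position uncertainty: Δx ≈ 1.130e-10 m
2. Minimum momentum uncertainty: Δp = ℏ/(2Δx) = 4.666e-25 kg·m/s
3. Minimum kinetic energy:
   KE = (Δp)²/(2m) = (4.666e-25)²/(2 × 9.109e-31 kg)
   KE = 1.195e-19 J = 745.944 meV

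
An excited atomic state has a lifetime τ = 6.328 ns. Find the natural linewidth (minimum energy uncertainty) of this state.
52.008 neV

Using the energy-time uncertainty principle:
ΔEΔt ≥ ℏ/2

The lifetime τ represents the time uncertainty Δt.
The natural linewidth (minimum energy uncertainty) is:

ΔE = ℏ/(2τ)
ΔE = (1.055e-34 J·s) / (2 × 6.328e-09 s)
ΔE = 8.333e-27 J = 52.008 neV

This natural linewidth limits the precision of spectroscopic measurements.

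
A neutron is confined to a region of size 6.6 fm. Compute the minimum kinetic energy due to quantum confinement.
118.924 keV

Using the uncertainty principle:

1. Position uncertainty: Δx ≈ 6.600e-15 m
2. Minimum momentum uncertainty: Δp = ℏ/(2Δx) = 7.989e-21 kg·m/s
3. Minimum kinetic energy:
   KE = (Δp)²/(2m) = (7.989e-21)²/(2 × 1.675e-27 kg)
   KE = 1.905e-14 J = 118.924 keV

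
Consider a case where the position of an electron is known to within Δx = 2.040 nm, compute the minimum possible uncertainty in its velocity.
28.374 km/s

Using the Heisenberg uncertainty principle and Δp = mΔv:
ΔxΔp ≥ ℏ/2
Δx(mΔv) ≥ ℏ/2

The minimum uncertainty in velocity is:
Δv_min = ℏ/(2mΔx)
Δv_min = (1.055e-34 J·s) / (2 × 9.109e-31 kg × 2.040e-09 m)
Δv_min = 2.837e+04 m/s = 28.374 km/s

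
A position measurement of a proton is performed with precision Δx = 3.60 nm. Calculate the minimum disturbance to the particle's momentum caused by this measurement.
1.465 × 10^-26 kg·m/s

The uncertainty principle implies that measuring position disturbs momentum:
ΔxΔp ≥ ℏ/2

When we measure position with precision Δx, we necessarily introduce a momentum uncertainty:
Δp ≥ ℏ/(2Δx)
Δp_min = (1.055e-34 J·s) / (2 × 3.600e-09 m)
Δp_min = 1.465e-26 kg·m/s

The more precisely we measure position, the greater the momentum disturbance.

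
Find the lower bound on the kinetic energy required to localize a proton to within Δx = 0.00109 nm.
4.366 eV

Localizing a particle requires giving it sufficient momentum uncertainty:

1. From uncertainty principle: Δp ≥ ℏ/(2Δx)
   Δp_min = (1.055e-34 J·s) / (2 × 1.090e-12 m)
   Δp_min = 4.837e-23 kg·m/s

2. This momentum uncertainty corresponds to kinetic energy:
   KE ≈ (Δp)²/(2m) = (4.837e-23)²/(2 × 1.673e-27 kg)
   KE = 6.995e-19 J = 4.366 eV

Tighter localization requires more energy.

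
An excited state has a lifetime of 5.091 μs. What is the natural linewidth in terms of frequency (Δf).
15.631 kHz

Using the energy-time uncertainty principle and E = hf:
ΔEΔt ≥ ℏ/2
hΔf·Δt ≥ ℏ/2

The minimum frequency uncertainty is:
Δf = ℏ/(2hτ) = 1/(4πτ)
Δf = 1/(4π × 5.091e-06 s)
Δf = 1.563e+04 Hz = 15.631 kHz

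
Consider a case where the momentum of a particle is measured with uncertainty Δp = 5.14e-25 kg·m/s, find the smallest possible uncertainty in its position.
102.585 pm

Using the Heisenberg uncertainty principle:
ΔxΔp ≥ ℏ/2

The minimum uncertainty in position is:
Δx_min = ℏ/(2Δp)
Δx_min = (1.055e-34 J·s) / (2 × 5.140e-25 kg·m/s)
Δx_min = 1.026e-10 m = 102.585 pm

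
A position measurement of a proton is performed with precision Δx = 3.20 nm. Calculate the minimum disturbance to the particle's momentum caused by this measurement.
1.648 × 10^-26 kg·m/s

The uncertainty principle implies that measuring position disturbs momentum:
ΔxΔp ≥ ℏ/2

When we measure position with precision Δx, we necessarily introduce a momentum uncertainty:
Δp ≥ ℏ/(2Δx)
Δp_min = (1.055e-34 J·s) / (2 × 3.200e-09 m)
Δp_min = 1.648e-26 kg·m/s

The more precisely we measure position, the greater the momentum disturbance.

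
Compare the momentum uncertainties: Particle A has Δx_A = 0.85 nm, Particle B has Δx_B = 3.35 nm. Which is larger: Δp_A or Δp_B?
Particle A has the larger minimum momentum uncertainty, by a factor of 3.94.

For each particle, the minimum momentum uncertainty is Δp_min = ℏ/(2Δx):

Particle A: Δp_A = ℏ/(2×8.500e-10 m) = 6.203e-26 kg·m/s
Particle B: Δp_B = ℏ/(2×3.350e-09 m) = 1.574e-26 kg·m/s

Ratio: Δp_A/Δp_B = 3.94

Since Δp_min ∝ 1/Δx, the particle with smaller position uncertainty (A) has larger momentum uncertainty.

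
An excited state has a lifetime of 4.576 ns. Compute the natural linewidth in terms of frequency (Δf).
17.390 MHz

Using the energy-time uncertainty principle and E = hf:
ΔEΔt ≥ ℏ/2
hΔf·Δt ≥ ℏ/2

The minimum frequency uncertainty is:
Δf = ℏ/(2hτ) = 1/(4πτ)
Δf = 1/(4π × 4.576e-09 s)
Δf = 1.739e+07 Hz = 17.390 MHz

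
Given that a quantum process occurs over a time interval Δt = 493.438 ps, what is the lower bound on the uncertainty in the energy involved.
666.965 neV

Using the energy-time uncertainty principle:
ΔEΔt ≥ ℏ/2

The minimum uncertainty in energy is:
ΔE_min = ℏ/(2Δt)
ΔE_min = (1.055e-34 J·s) / (2 × 4.934e-10 s)
ΔE_min = 1.069e-25 J = 666.965 neV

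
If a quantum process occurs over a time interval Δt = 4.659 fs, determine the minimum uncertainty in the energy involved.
70.639 meV

Using the energy-time uncertainty principle:
ΔEΔt ≥ ℏ/2

The minimum uncertainty in energy is:
ΔE_min = ℏ/(2Δt)
ΔE_min = (1.055e-34 J·s) / (2 × 4.659e-15 s)
ΔE_min = 1.132e-20 J = 70.639 meV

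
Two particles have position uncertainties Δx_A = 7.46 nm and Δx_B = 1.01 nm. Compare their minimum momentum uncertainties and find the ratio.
Particle B has the larger minimum momentum uncertainty, by a factor of 7.39.

For each particle, the minimum momentum uncertainty is Δp_min = ℏ/(2Δx):

Particle A: Δp_A = ℏ/(2×7.460e-09 m) = 7.068e-27 kg·m/s
Particle B: Δp_B = ℏ/(2×1.010e-09 m) = 5.221e-26 kg·m/s

Ratio: Δp_B/Δp_A = 7.39

Since Δp_min ∝ 1/Δx, the particle with smaller position uncertainty (B) has larger momentum uncertainty.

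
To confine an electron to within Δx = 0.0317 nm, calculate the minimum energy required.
9.479 eV

Localizing a particle requires giving it sufficient momentum uncertainty:

1. From uncertainty principle: Δp ≥ ℏ/(2Δx)
   Δp_min = (1.055e-34 J·s) / (2 × 3.170e-11 m)
   Δp_min = 1.663e-24 kg·m/s

2. This momentum uncertainty corresponds to kinetic energy:
   KE ≈ (Δp)²/(2m) = (1.663e-24)²/(2 × 9.109e-31 kg)
   KE = 1.519e-18 J = 9.479 eV

Tighter localization requires more energy.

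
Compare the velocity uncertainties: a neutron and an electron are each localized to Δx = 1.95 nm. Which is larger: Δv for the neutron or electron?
The electron has the larger minimum velocity uncertainty, by a ratio of 1838.7.

For both particles, Δp_min = ℏ/(2Δx) = 2.704e-26 kg·m/s (same for both).

The velocity uncertainty is Δv = Δp/m:
- neutron: Δv = 2.704e-26 / 1.675e-27 = 1.614e+01 m/s = 16.144 m/s
- electron: Δv = 2.704e-26 / 9.109e-31 = 2.968e+04 m/s = 29.684 km/s

Ratio: 2.968e+04 / 1.614e+01 = 1838.7

The lighter particle has larger velocity uncertainty because Δv ∝ 1/m.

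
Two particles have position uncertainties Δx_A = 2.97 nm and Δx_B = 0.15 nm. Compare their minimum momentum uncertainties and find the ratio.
Particle B has the larger minimum momentum uncertainty, by a factor of 19.80.

For each particle, the minimum momentum uncertainty is Δp_min = ℏ/(2Δx):

Particle A: Δp_A = ℏ/(2×2.970e-09 m) = 1.775e-26 kg·m/s
Particle B: Δp_B = ℏ/(2×1.500e-10 m) = 3.515e-25 kg·m/s

Ratio: Δp_B/Δp_A = 19.80

Since Δp_min ∝ 1/Δx, the particle with smaller position uncertainty (B) has larger momentum uncertainty.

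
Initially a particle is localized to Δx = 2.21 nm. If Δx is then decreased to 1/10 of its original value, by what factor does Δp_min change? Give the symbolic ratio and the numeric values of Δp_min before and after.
Original Δp_min = 2.386 × 10^-26 kg·m/s; new Δp'_min = 2.386 × 10^-25 kg·m/s; ratio Δp'_min/Δp_min = 10.

From the uncertainty principle ΔxΔp ≥ ℏ/2, the minimum momentum uncertainty is Δp_min = ℏ/(2Δx).

Original (Δx = 2.21 nm = 2.210e-09 m):
Δp_min = (1.055e-34 J·s)/(2 × 2.210e-09 m) = 2.386e-26 kg·m/s

When Δx → (1/10)Δx:
Δp'_min = ℏ/(2 × (1/10)Δx) = 10 × ℏ/(2Δx) = 10 × Δp_min
Δp'_min = 10 × 2.386e-26 kg·m/s = 2.386e-25 kg·m/s

Since Δp_min ∝ 1/Δx, when Δx is decreased to 1/10 of its original value, Δp_min increases to 10 times its original value.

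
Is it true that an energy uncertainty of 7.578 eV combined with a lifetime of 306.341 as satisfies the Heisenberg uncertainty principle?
Yes, it satisfies the uncertainty relation.

Calculate the product ΔEΔt:
ΔE = 7.578 eV = 1.214e-18 J
ΔEΔt = (1.214e-18 J) × (3.063e-16 s)
ΔEΔt = 3.719e-34 J·s

Compare to the minimum allowed value ℏ/2:
ℏ/2 = 5.273e-35 J·s

Since ΔEΔt = 3.719e-34 J·s ≥ 5.273e-35 J·s = ℏ/2,
this satisfies the uncertainty relation.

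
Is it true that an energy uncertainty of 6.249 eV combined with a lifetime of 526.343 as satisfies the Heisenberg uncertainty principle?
Yes, it satisfies the uncertainty relation.

Calculate the product ΔEΔt:
ΔE = 6.249 eV = 1.001e-18 J
ΔEΔt = (1.001e-18 J) × (5.263e-16 s)
ΔEΔt = 5.270e-34 J·s

Compare to the minimum allowed value ℏ/2:
ℏ/2 = 5.273e-35 J·s

Since ΔEΔt = 5.270e-34 J·s ≥ 5.273e-35 J·s = ℏ/2,
this satisfies the uncertainty relation.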